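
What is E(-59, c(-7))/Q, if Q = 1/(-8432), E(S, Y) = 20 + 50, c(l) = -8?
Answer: -590240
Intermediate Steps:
E(S, Y) = 70
Q = -1/8432 ≈ -0.00011860
E(-59, c(-7))/Q = 70/(-1/8432) = 70*(-8432) = -590240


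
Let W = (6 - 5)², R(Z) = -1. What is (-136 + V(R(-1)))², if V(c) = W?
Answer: 18225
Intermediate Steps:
W = 1 (W = 1² = 1)
V(c) = 1
(-136 + V(R(-1)))² = (-136 + 1)² = (-135)² = 18225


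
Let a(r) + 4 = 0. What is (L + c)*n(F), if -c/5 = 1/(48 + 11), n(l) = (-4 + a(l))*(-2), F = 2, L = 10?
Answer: 9360/59 ≈ 158.64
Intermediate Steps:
a(r) = -4 (a(r) = -4 + 0 = -4)
n(l) = 16 (n(l) = (-4 - 4)*(-2) = -8*(-2) = 16)
c = -5/59 (c = -5/(48 + 11) = -5/59 ≈ -0.084746)
(L + c)*n(F) = (10 - 5/59)*16 = (585/59)*16 = 9360/59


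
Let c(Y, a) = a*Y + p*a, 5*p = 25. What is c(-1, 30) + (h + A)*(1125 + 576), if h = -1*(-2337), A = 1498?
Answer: 6523455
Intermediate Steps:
p = 5 (p = (⅕)*25 = 5)
c(Y, a) = 5*a + Y*a (c(Y, a) = a*Y + 5*a = Y*a + 5*a = 5*a + Y*a)
h = 2337
c(-1, 30) + (h + A)*(1125 + 576) = 30*(5 - 1) + (2337 + 1498)*(1125 + 576) = 30*4 + 3835*1701 = 120 + 6523335 = 6523455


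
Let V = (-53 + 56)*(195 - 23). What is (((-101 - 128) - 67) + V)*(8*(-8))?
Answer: -14080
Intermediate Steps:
V = 516 (V = 3*172 = 516)
(((-101 - 128) - 67) + V)*(8*(-8)) = (((-101 - 128) - 67) + 516)*(8*(-8)) = ((-229 - 67) + 516)*(-64) = (-296 + 516)*(-64) = 220*(-64) = -14080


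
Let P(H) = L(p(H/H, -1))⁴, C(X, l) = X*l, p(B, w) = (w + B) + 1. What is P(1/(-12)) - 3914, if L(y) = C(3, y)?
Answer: -3833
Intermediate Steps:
p(B, w) = 1 + B + w (p(B, w) = (B + w) + 1 = 1 + B + w)
L(y) = 3*y
P(H) = 81 (P(H) = (3*(1 + H/H - 1))⁴ = (3*(1 + 1 - 1))⁴ = (3*1)⁴ = 3⁴ = 81)
P(1/(-12)) - 3914 = 81 - 3914 = -3833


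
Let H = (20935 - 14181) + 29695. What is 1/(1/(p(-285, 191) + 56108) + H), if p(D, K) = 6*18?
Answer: 56216/2049016985 ≈ 2.7436e-5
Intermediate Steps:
p(D, K) = 108
H = 36449 (H = 6754 + 29695 = 36449)
1/(1/(p(-285, 191) + 56108) + H) = 1/(1/(108 + 56108) + 36449) = 1/(1/56216 + 36449) = 1/(2049016985/56216) = 56216/2049016985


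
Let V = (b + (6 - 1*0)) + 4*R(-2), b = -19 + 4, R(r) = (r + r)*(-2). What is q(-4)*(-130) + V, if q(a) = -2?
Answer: 283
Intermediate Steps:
R(r) = -4*r (R(r) = (2*r)*(-2) = -4*r)
b = -15
V = 23 (V = (-15 + (6 - 1*0)) + 4*(-4*(-2)) = (-15 + (6 + 0)) + 4*8 = (-15 + 6) + 32 = -9 + 32 = 23)
q(-4)*(-130) + V = -2*(-130) + 23 = 260 + 23 = 283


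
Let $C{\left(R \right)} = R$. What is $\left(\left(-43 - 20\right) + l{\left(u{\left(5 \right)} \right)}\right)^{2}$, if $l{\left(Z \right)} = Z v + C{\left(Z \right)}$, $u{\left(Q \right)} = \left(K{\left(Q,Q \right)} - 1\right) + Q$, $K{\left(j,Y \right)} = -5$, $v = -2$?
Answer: $3844$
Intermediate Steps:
$u{\left(Q \right)} = -6 + Q$ ($u{\left(Q \right)} = \left(-5 - 1\right) + Q = -6 + Q$)
$l{\left(Z \right)} = - Z$ ($l{\left(Z \right)} = Z \left(-2\right) + Z = - 2 Z + Z = - Z$)
$\left(\left(-43 - 20\right) + l{\left(u{\left(5 \right)} \right)}\right)^{2} = \left(\left(-43 - 20\right) - \left(-6 + 5\right)\right)^{2} = \left(\left(-43 - 20\right) - -1\right)^{2} = \left(-63 + 1\right)^{2} = \left(-62\right)^{2} = 3844$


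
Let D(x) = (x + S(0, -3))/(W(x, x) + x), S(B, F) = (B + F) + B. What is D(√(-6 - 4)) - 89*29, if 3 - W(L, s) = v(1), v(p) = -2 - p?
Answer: 3*(-860*√10 + 5163*I)/(√10 - 6*I) ≈ -2581.2 + 0.61871*I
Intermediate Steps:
W(L, s) = 6 (W(L, s) = 3 - (-2 - 1*1) = 3 - (-2 - 1) = 3 - 1*(-3) = 3 + 3 = 6)
S(B, F) = F + 2*B
D(x) = (-3 + x)/(6 + x) (D(x) = (x + (-3 + 2*0))/(6 + x) = (x + (-3 + 0))/(6 + x) = (x - 3)/(6 + x) = (-3 + x)/(6 + x))
D(√(-6 - 4)) - 89*29 = (-3 + √(-6 - 4))/(6 + √(-6 - 4)) - 89*29 = (-3 + √(-10))/(6 + √(-10)) - 2581 = (-3 + I*√10)/(6 + I*√10) - 2581 = -2581 + (-3 + I*√10)/(6 + I*√10)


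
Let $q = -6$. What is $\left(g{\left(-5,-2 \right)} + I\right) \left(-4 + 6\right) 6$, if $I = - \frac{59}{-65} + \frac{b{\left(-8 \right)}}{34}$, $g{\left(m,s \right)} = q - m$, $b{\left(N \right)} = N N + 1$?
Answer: $\frac{24126}{1105} \approx 21.833$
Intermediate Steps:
$b{\left(N \right)} = 1 + N^{2}$ ($b{\left(N \right)} = N^{2} + 1 = 1 + N^{2}$)
$g{\left(m,s \right)} = -6 - m$
$I = \frac{6231}{2210}$ ($I = - \frac{59}{-65} + \frac{1 + \left(-8\right)^{2}}{34} = \left(-59\right) \left(- \frac{1}{65}\right) + \left(1 + 64\right) \frac{1}{34} = \frac{59}{65} + 65 \cdot \frac{1}{34} = \frac{59}{65} + \frac{65}{34} = \frac{6231}{2210} \approx 2.8195$)
$\left(g{\left(-5,-2 \right)} + I\right) \left(-4 + 6\right) 6 = \left(\left(-6 - -5\right) + \frac{6231}{2210}\right) \left(-4 + 6\right) 6 = \left(\left(-6 + 5\right) + \frac{6231}{2210}\right) 2 \cdot 6 = \left(-1 + \frac{6231}{2210}\right) 12 = \frac{4021}{2210} \cdot 12 = \frac{24126}{1105}$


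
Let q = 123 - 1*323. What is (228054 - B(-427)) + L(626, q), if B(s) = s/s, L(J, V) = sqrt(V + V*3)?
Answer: 228053 + 20*I*sqrt(2) ≈ 2.2805e+5 + 28.284*I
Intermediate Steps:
q = -200 (q = 123 - 323 = -200)
L(J, V) = 2*sqrt(V) (L(J, V) = sqrt(V + 3*V) = sqrt(4*V) = 2*sqrt(V))
B(s) = 1
(228054 - B(-427)) + L(626, q) = (228054 - 1*1) + 2*sqrt(-200) = (228054 - 1) + 2*(10*I*sqrt(2)) = 228053 + 20*I*sqrt(2)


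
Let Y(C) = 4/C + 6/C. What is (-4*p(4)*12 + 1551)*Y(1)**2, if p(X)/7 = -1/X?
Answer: 163500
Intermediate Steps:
p(X) = -7/X (p(X) = 7*(-1/X) = -7/X)
Y(C) = 10/C
(-4*p(4)*12 + 1551)*Y(1)**2 = (-(-28)/4*12 + 1551)*(10/1)**2 = (-(-28)/4*12 + 1551)*(10*1)**2 = (-4*(-7/4)*12 + 1551)*10**2 = (7*12 + 1551)*100 = (84 + 1551)*100 = 1635*100 = 163500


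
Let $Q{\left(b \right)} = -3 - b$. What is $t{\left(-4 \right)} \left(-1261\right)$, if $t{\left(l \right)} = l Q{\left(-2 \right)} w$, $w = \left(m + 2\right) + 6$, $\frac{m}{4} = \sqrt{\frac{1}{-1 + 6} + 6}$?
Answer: $-40352 - \frac{20176 \sqrt{155}}{5} \approx -90590.0$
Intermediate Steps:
$m = \frac{4 \sqrt{155}}{5}$ ($m = 4 \sqrt{\frac{1}{-1 + 6} + 6} = 4 \sqrt{\frac{1}{5} + 6} = 4 \sqrt{\frac{31}{5}} = 4 \frac{\sqrt{155}}{5} = \frac{4 \sqrt{155}}{5} \approx 9.9599$)
$w = 8 + \frac{4 \sqrt{155}}{5}$ ($w = \left(\frac{4 \sqrt{155}}{5} + 2\right) + 6 = \left(2 + \frac{4 \sqrt{155}}{5}\right) + 6 = 8 + \frac{4 \sqrt{155}}{5} \approx 17.96$)
$t{\left(l \right)} = - l \left(8 + \frac{4 \sqrt{155}}{5}\right)$ ($t{\left(l \right)} = l \left(-3 - -2\right) \left(8 + \frac{4 \sqrt{155}}{5}\right) = l \left(-3 + 2\right) \left(8 + \frac{4 \sqrt{155}}{5}\right) = l \left(-1\right) \left(8 + \frac{4 \sqrt{155}}{5}\right) = - l \left(8 + \frac{4 \sqrt{155}}{5}\right)$)
$t{\left(-4 \right)} \left(-1261\right) = \left(- \frac{4}{5}\right) \left(-4\right) \left(10 + \sqrt{155}\right) \left(-1261\right) = \left(32 + \frac{16 \sqrt{155}}{5}\right) \left(-1261\right) = -40352 - \frac{20176 \sqrt{155}}{5}$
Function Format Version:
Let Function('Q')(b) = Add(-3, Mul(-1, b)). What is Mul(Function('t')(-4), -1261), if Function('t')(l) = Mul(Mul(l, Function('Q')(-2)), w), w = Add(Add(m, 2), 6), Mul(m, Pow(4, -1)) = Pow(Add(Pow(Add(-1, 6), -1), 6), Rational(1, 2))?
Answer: Add(-40352, Mul(Rational(-20176, 5), Pow(155, Rational(1, 2)))) ≈ -90590.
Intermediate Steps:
m = Mul(Rational(4, 5), Pow(155, Rational(1, 2))) (m = Mul(4, Pow(Add(Pow(Add(-1, 6), -1), 6), Rational(1, 2))) = Mul(4, Pow(Add(Pow(5, -1), 6), Rational(1, 2))) = Mul(4, Pow(Add(Rational(1, 5), 6), Rational(1, 2))) = Mul(4, Pow(Rational(31, 5), Rational(1, 2))) = Mul(4, Mul(Rational(1, 5), Pow(155, Rational(1, 2)))) = Mul(Rational(4, 5), Pow(155, Rational(1, 2))) ≈ 9.9599)
w = Add(8, Mul(Rational(4, 5), Pow(155, Rational(1, 2)))) (w = Add(Add(Mul(Rational(4, 5), Pow(155, Rational(1, 2))), 2), 6) = Add(Add(2, Mul(Rational(4, 5), Pow(155, Rational(1, 2)))), 6) = Add(8, Mul(Rational(4, 5), Pow(155, Rational(1, 2)))) ≈ 17.960)
Function('t')(l) = Mul(-1, l, Add(8, Mul(Rational(4, 5), Pow(155, Rational(1, 2))))) (Function('t')(l) = Mul(Mul(l, Add(-3, Mul(-1, -2))), Add(8, Mul(Rational(4, 5), Pow(155, Rational(1, 2))))) = Mul(Mul(l, Add(-3, 2)), Add(8, Mul(Rational(4, 5), Pow(155, Rational(1, 2))))) = Mul(Mul(l, -1), Add(8, Mul(Rational(4, 5), Pow(155, Rational(1, 2))))) = Mul(Mul(-1, l), Add(8, Mul(Rational(4, 5), Pow(155, Rational(1, 2))))) = Mul(-1, l, Add(8, Mul(Rational(4, 5), Pow(155, Rational(1, 2))))))
Mul(Function('t')(-4), -1261) = Mul(Mul(Rational(-4, 5), -4, Add(10, Pow(155, Rational(1, 2)))), -1261) = Mul(Add(32, Mul(Rational(16, 5), Pow(155, Rational(1, 2)))), -1261) = Add(-40352, Mul(Rational(-20176, 5), Pow(155, Rational(1, 2))))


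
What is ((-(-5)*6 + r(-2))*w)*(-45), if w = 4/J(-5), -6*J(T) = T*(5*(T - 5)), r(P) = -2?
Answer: 3024/25 ≈ 120.96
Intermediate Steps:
J(T) = -T*(-25 + 5*T)/6 (J(T) = -T*5*(T - 5)/6 = -T*5*(-5 + T)/6 = -T*(-25 + 5*T)/6)
w = -12/125 (w = 4/(((5/6)*(-5)*(5 - 1*(-5)))) = 4/(((5/6)*(-5)*(5 + 5))) = 4/(((5/6)*(-5)*10)) = 4/(-125/3) = 4*(-3/125) = -12/125 ≈ -0.096000)
((-(-5)*6 + r(-2))*w)*(-45) = ((-(-5)*6 - 2)*(-12/125))*(-45) = ((-5*(-6) - 2)*(-12/125))*(-45) = ((30 - 2)*(-12/125))*(-45) = (28*(-12/125))*(-45) = -336/125*(-45) = 3024/25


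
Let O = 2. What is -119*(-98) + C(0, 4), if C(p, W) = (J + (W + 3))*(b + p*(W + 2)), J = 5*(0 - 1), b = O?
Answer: 11666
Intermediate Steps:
b = 2
J = -5 (J = 5*(-1) = -5)
C(p, W) = (-2 + W)*(2 + p*(2 + W)) (C(p, W) = (-5 + (W + 3))*(2 + p*(W + 2)) = (-5 + (3 + W))*(2 + p*(2 + W)) = (-2 + W)*(2 + p*(2 + W)))
-119*(-98) + C(0, 4) = -119*(-98) + (-4 - 4*0 + 2*4 + 0*4²) = 11662 + (-4 + 0 + 8 + 0*16) = 11662 + (-4 + 0 + 8 + 0) = 11662 + 4 = 11666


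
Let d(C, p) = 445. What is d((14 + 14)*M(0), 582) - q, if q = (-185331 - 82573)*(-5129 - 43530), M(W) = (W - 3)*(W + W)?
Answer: -13035940291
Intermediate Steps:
M(W) = 2*W*(-3 + W) (M(W) = (-3 + W)*(2*W) = 2*W*(-3 + W))
q = 13035940736 (q = -267904*(-48659) = 13035940736)
d((14 + 14)*M(0), 582) - q = 445 - 1*13035940736 = 445 - 13035940736 = -13035940291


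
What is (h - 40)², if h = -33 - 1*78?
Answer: 22801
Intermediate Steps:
h = -111 (h = -33 - 78 = -111)
(h - 40)² = (-111 - 40)² = (-151)² = 22801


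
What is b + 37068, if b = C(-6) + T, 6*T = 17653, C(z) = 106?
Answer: 240697/6 ≈ 40116.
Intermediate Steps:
T = 17653/6 (T = (1/6)*17653 = 17653/6 ≈ 2942.2)
b = 18289/6 (b = 106 + 17653/6 = 18289/6 ≈ 3048.2)
b + 37068 = 18289/6 + 37068 = 240697/6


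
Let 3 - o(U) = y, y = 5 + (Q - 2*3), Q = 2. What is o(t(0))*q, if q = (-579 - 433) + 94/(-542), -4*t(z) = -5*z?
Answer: -548598/271 ≈ -2024.3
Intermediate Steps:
t(z) = 5*z/4 (t(z) = -(-5)*z/4 = 5*z/4)
q = -274299/271 (q = -1012 + 94*(-1/542) = -1012 - 47/271 = -274299/271 ≈ -1012.2)
y = 1 (y = 5 + (2 - 2*3) = 5 + (2 - 6) = 5 - 4 = 1)
o(U) = 2 (o(U) = 3 - 1*1 = 3 - 1 = 2)
o(t(0))*q = 2*(-274299/271) = -548598/271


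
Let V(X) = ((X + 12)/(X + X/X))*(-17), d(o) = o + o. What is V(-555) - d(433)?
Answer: -488995/554 ≈ -882.66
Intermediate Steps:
d(o) = 2*o
V(X) = -17*(12 + X)/(1 + X) (V(X) = ((12 + X)/(X + 1))*(-17) = ((12 + X)/(1 + X))*(-17) = -17*(12 + X)/(1 + X))
V(-555) - d(433) = 17*(-12 - 1*(-555))/(1 - 555) - 2*433 = 17*(-12 + 555)/(-554) - 1*866 = 17*(-1/554)*543 - 866 = -9231/554 - 866 = -488995/554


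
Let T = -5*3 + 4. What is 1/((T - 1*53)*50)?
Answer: -1/3200 ≈ -0.00031250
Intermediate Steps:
T = -11 (T = -15 + 4 = -11)
1/((T - 1*53)*50) = 1/((-11 - 1*53)*50) = 1/((-11 - 53)*50) = 1/(-64*50) = 1/(-3200) = -1/3200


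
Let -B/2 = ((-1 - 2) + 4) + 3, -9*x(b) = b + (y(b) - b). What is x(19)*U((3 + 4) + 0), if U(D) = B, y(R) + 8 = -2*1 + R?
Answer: 8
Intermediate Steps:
y(R) = -10 + R (y(R) = -8 + (-2*1 + R) = -8 + (-2 + R) = -10 + R)
x(b) = 10/9 - b/9 (x(b) = -(b + ((-10 + b) - b))/9 = -(b - 10)/9 = -(-10 + b)/9 = 10/9 - b/9)
B = -8 (B = -2*(((-1 - 2) + 4) + 3) = -2*((-3 + 4) + 3) = -2*(1 + 3) = -2*4 = -8)
U(D) = -8
x(19)*U((3 + 4) + 0) = (10/9 - ⅑*19)*(-8) = (10/9 - 19/9)*(-8) = -1*(-8) = 8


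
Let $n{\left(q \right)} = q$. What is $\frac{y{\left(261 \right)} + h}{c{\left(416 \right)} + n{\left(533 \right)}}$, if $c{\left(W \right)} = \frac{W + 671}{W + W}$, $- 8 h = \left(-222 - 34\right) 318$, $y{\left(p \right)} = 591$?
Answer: $\frac{2986048}{148181} \approx 20.151$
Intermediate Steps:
$h = 10176$ ($h = - \frac{\left(-222 - 34\right) 318}{8} = - \frac{\left(-256\right) 318}{8} = \left(- \frac{1}{8}\right) \left(-81408\right) = 10176$)
$c{\left(W \right)} = \frac{671 + W}{2 W}$
$\frac{y{\left(261 \right)} + h}{c{\left(416 \right)} + n{\left(533 \right)}} = \frac{591 + 10176}{\frac{671 + 416}{2 \cdot 416} + 533} = \frac{10767}{\frac{1}{2} \cdot \frac{1}{416} \cdot 1087 + 533} = \frac{10767}{\frac{1087}{832} + 533} = \frac{10767}{\frac{444543}{832}} = 10767 \cdot \frac{832}{444543} = \frac{2986048}{148181}$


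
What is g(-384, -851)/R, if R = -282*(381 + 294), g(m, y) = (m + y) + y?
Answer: 1043/95175 ≈ 0.010959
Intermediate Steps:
g(m, y) = m + 2*y
R = -190350 (R = -282*675 = -190350)
g(-384, -851)/R = (-384 + 2*(-851))/(-190350) = (-384 - 1702)*(-1/190350) = -2086*(-1/190350) = 1043/95175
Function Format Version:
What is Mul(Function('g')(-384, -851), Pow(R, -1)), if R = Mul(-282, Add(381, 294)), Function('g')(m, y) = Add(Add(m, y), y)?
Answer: Rational(1043, 95175) ≈ 0.010959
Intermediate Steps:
Function('g')(m, y) = Add(m, Mul(2, y))
R = -190350 (R = Mul(-282, 675) = -190350)
Mul(Function('g')(-384, -851), Pow(R, -1)) = Mul(Add(-384, Mul(2, -851)), Pow(-190350, -1)) = Mul(Add(-384, -1702), Rational(-1, 190350)) = Mul(-2086, Rational(-1, 190350)) = Rational(1043, 95175)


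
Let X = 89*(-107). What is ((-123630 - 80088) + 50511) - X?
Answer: -143684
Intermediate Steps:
X = -9523
((-123630 - 80088) + 50511) - X = ((-123630 - 80088) + 50511) - 1*(-9523) = (-203718 + 50511) + 9523 = -153207 + 9523 = -143684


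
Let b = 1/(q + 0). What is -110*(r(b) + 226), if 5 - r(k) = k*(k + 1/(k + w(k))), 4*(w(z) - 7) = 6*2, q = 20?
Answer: -204289789/8040 ≈ -25409.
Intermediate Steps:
w(z) = 10 (w(z) = 7 + (6*2)/4 = 7 + (1/4)*12 = 7 + 3 = 10)
b = 1/20 (b = 1/(20 + 0) = 1/20 ≈ 0.050000)
r(k) = 5 - k*(k + 1/(10 + k)) (r(k) = 5 - k*(k + 1/(k + 10)) = 5 - k*(k + 1/(10 + k)))
-110*(r(b) + 226) = -110*((50 - (1/20)**3 - 10*(1/20)**2 + 4*(1/20))/(10 + 1/20) + 226) = -110*((50 - 1*1/8000 - 10*1/400 + 1/5)/(201/20) + 226) = -110*(20*(50 - 1/8000 - 1/40 + 1/5)/201 + 226) = -110*((20/201)*(401399/8000) + 226) = -110*(401399/80400 + 226) = -110*18571799/80400 = -204289789/8040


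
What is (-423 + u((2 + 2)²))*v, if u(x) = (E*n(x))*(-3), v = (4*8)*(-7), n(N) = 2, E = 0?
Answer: 94752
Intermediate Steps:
v = -224 (v = 32*(-7) = -224)
u(x) = 0 (u(x) = (0*2)*(-3) = 0*(-3) = 0)
(-423 + u((2 + 2)²))*v = (-423 + 0)*(-224) = -423*(-224) = 94752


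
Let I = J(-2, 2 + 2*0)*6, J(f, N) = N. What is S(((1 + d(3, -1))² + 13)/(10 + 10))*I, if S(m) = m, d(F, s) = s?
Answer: 39/5 ≈ 7.8000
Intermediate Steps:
I = 12 (I = (2 + 2*0)*6 = (2 + 0)*6 = 2*6 = 12)
S(((1 + d(3, -1))² + 13)/(10 + 10))*I = (((1 - 1)² + 13)/(10 + 10))*12 = ((0² + 13)/20)*12 = ((0 + 13)*(1/20))*12 = (13*(1/20))*12 = (13/20)*12 = 39/5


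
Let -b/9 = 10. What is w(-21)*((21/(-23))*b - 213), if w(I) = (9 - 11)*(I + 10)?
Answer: -66198/23 ≈ -2878.2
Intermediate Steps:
b = -90 (b = -9*10 = -90)
w(I) = -20 - 2*I (w(I) = -2*(10 + I) = -20 - 2*I)
w(-21)*((21/(-23))*b - 213) = (-20 - 2*(-21))*((21/(-23))*(-90) - 213) = (-20 + 42)*((21*(-1/23))*(-90) - 213) = 22*(-21/23*(-90) - 213) = 22*(1890/23 - 213) = 22*(-3009/23) = -66198/23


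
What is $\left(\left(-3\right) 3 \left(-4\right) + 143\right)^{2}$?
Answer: $32041$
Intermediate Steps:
$\left(\left(-3\right) 3 \left(-4\right) + 143\right)^{2} = \left(\left(-9\right) \left(-4\right) + 143\right)^{2} = \left(36 + 143\right)^{2} = 179^{2} = 32041$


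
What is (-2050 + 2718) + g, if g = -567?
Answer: 101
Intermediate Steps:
(-2050 + 2718) + g = (-2050 + 2718) - 567 = 668 - 567 = 101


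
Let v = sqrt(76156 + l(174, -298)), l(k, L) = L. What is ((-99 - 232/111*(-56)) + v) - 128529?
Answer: -14264716/111 + sqrt(75858) ≈ -1.2824e+5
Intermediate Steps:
v = sqrt(75858) (v = sqrt(76156 - 298) = sqrt(75858) ≈ 275.42)
((-99 - 232/111*(-56)) + v) - 128529 = ((-99 - 232/111*(-56)) + sqrt(75858)) - 128529 = ((-99 + 12992/111) + sqrt(75858)) - 128529 = (2003/111 + sqrt(75858)) - 128529 = -14264716/111 + sqrt(75858)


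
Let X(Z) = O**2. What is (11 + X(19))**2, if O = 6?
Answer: 2209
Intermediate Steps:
X(Z) = 36 (X(Z) = 6**2 = 36)
(11 + X(19))**2 = (11 + 36)**2 = 47**2 = 2209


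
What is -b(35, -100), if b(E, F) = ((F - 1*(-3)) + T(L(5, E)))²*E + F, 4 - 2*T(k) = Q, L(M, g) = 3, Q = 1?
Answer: -1276435/4 ≈ -3.1911e+5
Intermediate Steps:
T(k) = 3/2 (T(k) = 2 - ½*1 = 2 - ½ = 3/2)
b(E, F) = F + E*(9/2 + F)² (b(E, F) = ((F - 1*(-3)) + 3/2)²*E + F = ((F + 3) + 3/2)²*E + F = ((3 + F) + 3/2)²*E + F = (9/2 + F)²*E + F = E*(9/2 + F)² + F = F + E*(9/2 + F)²)
-b(35, -100) = -(-100 + (¼)*35*(9 + 2*(-100))²) = -(-100 + (¼)*35*(9 - 200)²) = -(-100 + (¼)*35*(-191)²) = -(-100 + (¼)*35*36481) = -(-100 + 1276835/4) = -1*1276435/4 = -1276435/4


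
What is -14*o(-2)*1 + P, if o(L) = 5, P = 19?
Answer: -51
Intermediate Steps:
-14*o(-2)*1 + P = -14*5*1 + 19 = -70*1 + 19 = -70 + 19 = -51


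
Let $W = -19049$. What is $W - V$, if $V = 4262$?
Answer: $-23311$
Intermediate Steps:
$W - V = -19049 - 4262 = -23311$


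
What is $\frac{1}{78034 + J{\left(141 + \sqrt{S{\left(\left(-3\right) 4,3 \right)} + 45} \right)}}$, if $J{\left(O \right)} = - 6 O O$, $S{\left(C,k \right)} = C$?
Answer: $- \frac{20725}{811813994} + \frac{423 \sqrt{33}}{405906997} \approx -1.9543 \cdot 10^{-5}$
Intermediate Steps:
$J{\left(O \right)} = - 6 O^{2}$
$\frac{1}{78034 + J{\left(141 + \sqrt{S{\left(\left(-3\right) 4,3 \right)} + 45} \right)}} = \frac{1}{78034 - 6 \left(141 + \sqrt{\left(-3\right) 4 + 45}\right)^{2}} = \frac{1}{78034 - 6 \left(141 + \sqrt{-12 + 45}\right)^{2}} = \frac{1}{78034 - 6 \left(141 + \sqrt{33}\right)^{2}}$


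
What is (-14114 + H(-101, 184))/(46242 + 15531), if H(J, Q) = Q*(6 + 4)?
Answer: -12274/61773 ≈ -0.19870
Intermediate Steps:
H(J, Q) = 10*Q (H(J, Q) = Q*10 = 10*Q)
(-14114 + H(-101, 184))/(46242 + 15531) = (-14114 + 10*184)/(46242 + 15531) = (-14114 + 1840)/61773 = -12274*1/61773 = -12274/61773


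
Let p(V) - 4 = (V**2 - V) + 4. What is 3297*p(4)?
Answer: 65940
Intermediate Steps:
p(V) = 8 + V**2 - V (p(V) = 4 + ((V**2 - V) + 4) = 4 + (4 + V**2 - V) = 8 + V**2 - V)
3297*p(4) = 3297*(8 + 4**2 - 1*4) = 3297*(8 + 16 - 4) = 3297*20 = 65940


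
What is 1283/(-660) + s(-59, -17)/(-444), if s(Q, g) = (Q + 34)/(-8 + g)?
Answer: -7921/4070 ≈ -1.9462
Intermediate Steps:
s(Q, g) = (34 + Q)/(-8 + g)
1283/(-660) + s(-59, -17)/(-444) = 1283/(-660) + ((34 - 59)/(-8 - 17))/(-444) = 1283*(-1/660) + (-25/(-25))*(-1/444) = -1283/660 - 1/25*(-25)*(-1/444) = -1283/660 + 1*(-1/444) = -1283/660 - 1/444 = -7921/4070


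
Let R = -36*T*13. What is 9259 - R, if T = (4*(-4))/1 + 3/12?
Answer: 1888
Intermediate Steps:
T = -63/4 (T = -16*1 + 3*(1/12) = -16 + 1/4 = -63/4 ≈ -15.750)
R = 7371 (R = -36*(-63/4)*13 = 567*13 = 7371)
9259 - R = 9259 - 1*7371 = 9259 - 7371 = 1888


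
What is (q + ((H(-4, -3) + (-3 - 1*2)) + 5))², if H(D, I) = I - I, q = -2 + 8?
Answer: 36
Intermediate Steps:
q = 6
H(D, I) = 0
(q + ((H(-4, -3) + (-3 - 1*2)) + 5))² = (6 + ((0 + (-3 - 1*2)) + 5))² = (6 + ((0 + (-3 - 2)) + 5))² = (6 + ((0 - 5) + 5))² = (6 + (-5 + 5))² = (6 + 0)² = 6² = 36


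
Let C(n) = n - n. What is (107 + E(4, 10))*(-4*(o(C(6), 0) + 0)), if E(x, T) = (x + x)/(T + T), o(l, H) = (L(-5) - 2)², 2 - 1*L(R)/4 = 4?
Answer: -42960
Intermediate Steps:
L(R) = -8 (L(R) = 8 - 4*4 = 8 - 16 = -8)
C(n) = 0
o(l, H) = 100 (o(l, H) = (-8 - 2)² = (-10)² = 100)
E(x, T) = x/T (E(x, T) = (2*x)/((2*T)) = (2*x)*(1/(2*T)) = x/T)
(107 + E(4, 10))*(-4*(o(C(6), 0) + 0)) = (107 + 4/10)*(-4*(100 + 0)) = (107 + 4*(⅒))*(-4*100) = (107 + ⅖)*(-400) = (537/5)*(-400) = -42960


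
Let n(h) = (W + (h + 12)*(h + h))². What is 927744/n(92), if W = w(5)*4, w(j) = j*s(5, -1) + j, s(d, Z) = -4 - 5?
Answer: 906/351649 ≈ 0.0025764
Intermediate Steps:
s(d, Z) = -9
w(j) = -8*j (w(j) = j*(-9) + j = -9*j + j = -8*j)
W = -160 (W = -8*5*4 = -40*4 = -160)
n(h) = (-160 + 2*h*(12 + h))² (n(h) = (-160 + (h + 12)*(h + h))² = (-160 + (12 + h)*(2*h))² = (-160 + 2*h*(12 + h))²)
927744/n(92) = 927744/((4*(-80 + 92² + 12*92)²)) = 927744/((4*(-80 + 8464 + 1104)²)) = 927744/((4*9488²)) = 927744/((4*90022144)) = 927744/360088576 = 927744*(1/360088576) = 906/351649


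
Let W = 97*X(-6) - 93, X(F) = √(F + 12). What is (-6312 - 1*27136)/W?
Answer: -1036888/15935 - 3244456*√6/47805 ≈ -231.31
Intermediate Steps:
X(F) = √(12 + F)
W = -93 + 97*√6 (W = 97*√(12 - 6) - 93 = 97*√6 - 93 = -93 + 97*√6 ≈ 144.60)
(-6312 - 1*27136)/W = (-6312 - 1*27136)/(-93 + 97*√6) = (-6312 - 27136)/(-93 + 97*√6) = -33448/(-93 + 97*√6)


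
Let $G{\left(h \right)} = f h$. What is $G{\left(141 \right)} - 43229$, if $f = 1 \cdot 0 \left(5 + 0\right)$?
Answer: $-43229$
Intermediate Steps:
$f = 0$ ($f = 0 \cdot 5 = 0$)
$G{\left(h \right)} = 0$ ($G{\left(h \right)} = 0 h = 0$)
$G{\left(141 \right)} - 43229 = 0 - 43229 = -43229$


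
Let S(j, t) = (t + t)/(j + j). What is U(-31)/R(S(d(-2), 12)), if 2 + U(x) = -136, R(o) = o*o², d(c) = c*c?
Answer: -46/9 ≈ -5.1111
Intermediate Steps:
d(c) = c²
S(j, t) = t/j (S(j, t) = (2*t)/((2*j)) = (2*t)*(1/(2*j)) = t/j)
R(o) = o³
U(x) = -138 (U(x) = -2 - 136 = -138)
U(-31)/R(S(d(-2), 12)) = -138/((12/((-2)²))³) = -138/((12/4)³) = -138/((12*(¼))³) = -138/(3³) = -138/27 = -138*1/27 = -46/9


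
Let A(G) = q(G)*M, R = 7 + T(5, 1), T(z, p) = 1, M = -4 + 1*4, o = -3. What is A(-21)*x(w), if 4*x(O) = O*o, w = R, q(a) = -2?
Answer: 0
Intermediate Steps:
M = 0 (M = -4 + 4 = 0)
R = 8 (R = 7 + 1 = 8)
w = 8
x(O) = -3*O/4 (x(O) = (O*(-3))/4 = (-3*O)/4 = -3*O/4)
A(G) = 0 (A(G) = -2*0 = 0)
A(-21)*x(w) = 0*(-3/4*8) = 0*(-6) = 0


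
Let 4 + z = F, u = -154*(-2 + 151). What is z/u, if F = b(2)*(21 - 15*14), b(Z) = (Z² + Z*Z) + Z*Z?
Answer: 1136/11473 ≈ 0.099015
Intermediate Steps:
b(Z) = 3*Z² (b(Z) = (Z² + Z²) + Z² = 2*Z² + Z² = 3*Z²)
u = -22946 (u = -154*149 = -22946)
F = -2268 (F = (3*2²)*(21 - 15*14) = (3*4)*(21 - 210) = 12*(-189) = -2268)
z = -2272 (z = -4 - 2268 = -2272)
z/u = -2272/(-22946) = -2272*(-1/22946) = 1136/11473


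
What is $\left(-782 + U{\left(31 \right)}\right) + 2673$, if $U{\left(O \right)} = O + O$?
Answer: $1953$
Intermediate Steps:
$U{\left(O \right)} = 2 O$
$\left(-782 + U{\left(31 \right)}\right) + 2673 = \left(-782 + 2 \cdot 31\right) + 2673 = \left(-782 + 62\right) + 2673 = -720 + 2673 = 1953$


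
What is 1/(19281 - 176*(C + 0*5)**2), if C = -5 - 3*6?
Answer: -1/73823 ≈ -1.3546e-5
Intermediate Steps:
C = -23 (C = -5 - 18 = -23)
1/(19281 - 176*(C + 0*5)**2) = 1/(19281 - 176*(-23 + 0*5)**2) = 1/(19281 - 176*(-23 + 0)**2) = 1/(19281 - 176*(-23)**2) = 1/(19281 - 176*529) = 1/(19281 - 93104) = 1/(-73823) = -1/73823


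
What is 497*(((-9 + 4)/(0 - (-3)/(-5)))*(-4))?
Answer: -49700/3 ≈ -16567.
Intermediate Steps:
497*(((-9 + 4)/(0 - (-3)/(-5)))*(-4)) = 497*(-5/(0 - (-3)*(-1)/5)*(-4)) = 497*(-5/(0 - 1*⅗)*(-4)) = 497*(-5/(0 - ⅗)*(-4)) = 497*(-5/(-⅗)*(-4)) = 497*(-5*(-5/3)*(-4)) = 497*((25/3)*(-4)) = 497*(-100/3) = -49700/3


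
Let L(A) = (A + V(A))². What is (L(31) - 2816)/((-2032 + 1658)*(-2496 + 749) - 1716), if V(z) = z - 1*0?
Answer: 514/325831 ≈ 0.0015775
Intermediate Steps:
V(z) = z (V(z) = z + 0 = z)
L(A) = 4*A² (L(A) = (A + A)² = (2*A)² = 4*A²)
(L(31) - 2816)/((-2032 + 1658)*(-2496 + 749) - 1716) = (4*31² - 2816)/((-2032 + 1658)*(-2496 + 749) - 1716) = (4*961 - 2816)/(-374*(-1747) - 1716) = (3844 - 2816)/(653378 - 1716) = 1028/651662 = 1028*(1/651662) = 514/325831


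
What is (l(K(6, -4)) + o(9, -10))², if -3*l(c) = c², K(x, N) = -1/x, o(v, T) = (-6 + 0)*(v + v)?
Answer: 136072225/11664 ≈ 11666.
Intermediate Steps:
o(v, T) = -12*v
l(c) = -c²/3
(l(K(6, -4)) + o(9, -10))² = (-(-1/6)²/3 - 12*9)² = (-(-1*⅙)²/3 - 108)² = (-(-⅙)²/3 - 108)² = (-⅓*1/36 - 108)² = (-1/108 - 108)² = (-11665/108)² = 136072225/11664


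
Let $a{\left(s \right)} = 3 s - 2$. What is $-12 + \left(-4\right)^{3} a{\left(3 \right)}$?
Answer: $-460$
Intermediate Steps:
$a{\left(s \right)} = -2 + 3 s$
$-12 + \left(-4\right)^{3} a{\left(3 \right)} = -12 + \left(-4\right)^{3} \left(-2 + 3 \cdot 3\right) = -12 - 64 \left(-2 + 9\right) = -12 - 448 = -460$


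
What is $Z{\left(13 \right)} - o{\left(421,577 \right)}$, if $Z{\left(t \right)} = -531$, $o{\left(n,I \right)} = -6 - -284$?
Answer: $-809$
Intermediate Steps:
$o{\left(n,I \right)} = 278$ ($o{\left(n,I \right)} = -6 + 284 = 278$)
$Z{\left(13 \right)} - o{\left(421,577 \right)} = -531 - 278 = -809$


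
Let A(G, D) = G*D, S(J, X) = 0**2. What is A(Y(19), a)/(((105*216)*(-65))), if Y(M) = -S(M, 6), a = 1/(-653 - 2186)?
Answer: 0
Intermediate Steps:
S(J, X) = 0
a = -1/2839 (a = 1/(-2839) = -1/2839 ≈ -0.00035224)
Y(M) = 0 (Y(M) = -1*0 = 0)
A(G, D) = D*G
A(Y(19), a)/(((105*216)*(-65))) = (-1/2839*0)/(((105*216)*(-65))) = 0/((22680*(-65))) = 0/(-1474200) = 0*(-1/1474200) = 0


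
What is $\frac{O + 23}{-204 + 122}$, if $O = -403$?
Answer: $\frac{190}{41} \approx 4.6341$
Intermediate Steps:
$\frac{O + 23}{-204 + 122} = \frac{-403 + 23}{-204 + 122} = - \frac{380}{-82} = \left(-380\right) \left(- \frac{1}{82}\right) = \frac{190}{41}$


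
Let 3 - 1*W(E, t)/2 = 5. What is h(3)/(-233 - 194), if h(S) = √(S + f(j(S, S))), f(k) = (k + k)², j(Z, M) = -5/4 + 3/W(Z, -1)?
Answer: -√19/427 ≈ -0.010208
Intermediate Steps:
W(E, t) = -4 (W(E, t) = 6 - 2*5 = 6 - 10 = -4)
j(Z, M) = -2 (j(Z, M) = -5/4 + 3/(-4) = -5*¼ + 3*(-¼) = -5/4 - ¾ = -2)
f(k) = 4*k² (f(k) = (2*k)² = 4*k²)
h(S) = √(16 + S) (h(S) = √(S + 4*(-2)²) = √(S + 4*4) = √(S + 16) = √(16 + S))
h(3)/(-233 - 194) = √(16 + 3)/(-233 - 194) = √19/(-427) = -√19/427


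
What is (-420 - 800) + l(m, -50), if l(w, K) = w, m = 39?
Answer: -1181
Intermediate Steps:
(-420 - 800) + l(m, -50) = (-420 - 800) + 39 = -1220 + 39 = -1181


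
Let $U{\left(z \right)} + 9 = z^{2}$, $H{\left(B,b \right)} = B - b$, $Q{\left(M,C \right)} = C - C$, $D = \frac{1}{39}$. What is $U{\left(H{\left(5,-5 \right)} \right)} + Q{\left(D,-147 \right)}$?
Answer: $91$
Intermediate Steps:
$D = \frac{1}{39} \approx 0.025641$
$Q{\left(M,C \right)} = 0$
$U{\left(z \right)} = -9 + z^{2}$
$U{\left(H{\left(5,-5 \right)} \right)} + Q{\left(D,-147 \right)} = \left(-9 + \left(5 - -5\right)^{2}\right) + 0 = \left(-9 + \left(5 + 5\right)^{2}\right) + 0 = \left(-9 + 10^{2}\right) + 0 = \left(-9 + 100\right) + 0 = 91 + 0 = 91$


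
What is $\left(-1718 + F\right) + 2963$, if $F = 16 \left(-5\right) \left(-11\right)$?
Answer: $2125$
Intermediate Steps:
$F = 880$ ($F = \left(-80\right) \left(-11\right) = 880$)
$\left(-1718 + F\right) + 2963 = \left(-1718 + 880\right) + 2963 = -838 + 2963 = 2125$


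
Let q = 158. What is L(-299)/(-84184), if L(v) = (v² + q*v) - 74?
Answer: -42085/84184 ≈ -0.49992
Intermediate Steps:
L(v) = -74 + v² + 158*v (L(v) = (v² + 158*v) - 74 = -74 + v² + 158*v)
L(-299)/(-84184) = (-74 + (-299)² + 158*(-299))/(-84184) = (-74 + 89401 - 47242)*(-1/84184) = 42085*(-1/84184) = -42085/84184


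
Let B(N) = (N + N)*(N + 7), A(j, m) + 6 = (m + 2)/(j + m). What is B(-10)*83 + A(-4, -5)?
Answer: 14923/3 ≈ 4974.3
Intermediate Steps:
A(j, m) = -6 + (2 + m)/(j + m) (A(j, m) = -6 + (m + 2)/(j + m) = -6 + (2 + m)/(j + m))
B(N) = 2*N*(7 + N) (B(N) = (2*N)*(7 + N) = 2*N*(7 + N))
B(-10)*83 + A(-4, -5) = (2*(-10)*(7 - 10))*83 + (2 - 6*(-4) - 5*(-5))/(-4 - 5) = (2*(-10)*(-3))*83 + (2 + 24 + 25)/(-9) = 60*83 - 1/9*51 = 4980 - 17/3 = 14923/3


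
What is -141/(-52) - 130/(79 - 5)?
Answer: 1837/1924 ≈ 0.95478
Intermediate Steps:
-141/(-52) - 130/(79 - 5) = -141*(-1/52) - 130/74 = 141/52 + (1/74)*(-130) = 141/52 - 65/37 = 1837/1924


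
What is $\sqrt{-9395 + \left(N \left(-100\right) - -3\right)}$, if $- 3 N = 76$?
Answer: $\frac{4 i \sqrt{3858}}{3} \approx 82.817 i$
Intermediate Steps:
$N = - \frac{76}{3}$ ($N = \left(- \frac{1}{3}\right) 76 = - \frac{76}{3} \approx -25.333$)
$\sqrt{-9395 + \left(N \left(-100\right) - -3\right)} = \sqrt{-9395 - - \frac{7609}{3}} = \sqrt{-9395 + \left(\frac{7600}{3} + 3\right)} = \sqrt{-9395 + \frac{7609}{3}} = \sqrt{- \frac{20576}{3}} = \frac{4 i \sqrt{3858}}{3}$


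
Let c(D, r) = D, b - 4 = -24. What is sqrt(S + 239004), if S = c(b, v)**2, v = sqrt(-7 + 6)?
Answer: 2*sqrt(59851) ≈ 489.29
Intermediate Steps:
b = -20 (b = 4 - 24 = -20)
v = I (v = sqrt(-1) = I ≈ 1.0*I)
S = 400 (S = (-20)**2 = 400)
sqrt(S + 239004) = sqrt(400 + 239004) = sqrt(239404) = 2*sqrt(59851)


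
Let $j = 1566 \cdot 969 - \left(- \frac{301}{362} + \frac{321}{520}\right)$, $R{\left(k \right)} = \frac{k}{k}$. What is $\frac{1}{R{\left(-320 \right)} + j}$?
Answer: $\frac{94120}{142822884759} \approx 6.59 \cdot 10^{-7}$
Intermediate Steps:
$R{\left(k \right)} = 1$
$j = \frac{142822790639}{94120}$ ($j = 1517454 - - \frac{20159}{94120} = 1517454 + \left(\frac{301}{362} - \frac{321}{520}\right) = 1517454 + \frac{20159}{94120} = \frac{142822790639}{94120} \approx 1.5175 \cdot 10^{6}$)
$\frac{1}{R{\left(-320 \right)} + j} = \frac{1}{1 + \frac{142822790639}{94120}} = \frac{1}{\frac{142822884759}{94120}} = \frac{94120}{142822884759}$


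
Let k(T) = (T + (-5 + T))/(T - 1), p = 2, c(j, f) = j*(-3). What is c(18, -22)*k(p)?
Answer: 54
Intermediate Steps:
c(j, f) = -3*j
k(T) = (-5 + 2*T)/(-1 + T)
c(18, -22)*k(p) = (-3*18)*((-5 + 2*2)/(-1 + 2)) = -54*(-5 + 4)/1 = -54*(-1) = 54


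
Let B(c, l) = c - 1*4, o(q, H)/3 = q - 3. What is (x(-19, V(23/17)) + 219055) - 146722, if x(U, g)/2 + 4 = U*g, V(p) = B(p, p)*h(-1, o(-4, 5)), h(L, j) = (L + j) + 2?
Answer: 1195325/17 ≈ 70313.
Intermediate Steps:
o(q, H) = -9 + 3*q (o(q, H) = 3*(q - 3) = 3*(-3 + q) = -9 + 3*q)
B(c, l) = -4 + c (B(c, l) = c - 4 = -4 + c)
h(L, j) = 2 + L + j
V(p) = 80 - 20*p (V(p) = (-4 + p)*(2 - 1 + (-9 + 3*(-4))) = (-4 + p)*(2 - 1 + (-9 - 12)) = (-4 + p)*(2 - 1 - 21) = (-4 + p)*(-20) = 80 - 20*p)
x(U, g) = -8 + 2*U*g (x(U, g) = -8 + 2*(U*g) = -8 + 2*U*g)
(x(-19, V(23/17)) + 219055) - 146722 = ((-8 + 2*(-19)*(80 - 460/17)) + 219055) - 146722 = ((-8 + 2*(-19)*(900/17)) + 219055) - 146722 = ((-8 - 34200/17) + 219055) - 146722 = (-34336/17 + 219055) - 146722 = 3689599/17 - 146722 = 1195325/17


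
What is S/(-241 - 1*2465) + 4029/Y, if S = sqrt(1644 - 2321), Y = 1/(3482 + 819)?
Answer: 17328729 - I*sqrt(677)/2706 ≈ 1.7329e+7 - 0.0096154*I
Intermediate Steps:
Y = 1/4301 ≈ 0.00023250
S = I*sqrt(677) (S = sqrt(-677) = I*sqrt(677) ≈ 26.019*I)
S/(-241 - 1*2465) + 4029/Y = (I*sqrt(677))/(-241 - 1*2465) + 4029/(1/4301) = (I*sqrt(677))/(-241 - 2465) + 4029*4301 = (I*sqrt(677))/(-2706) + 17328729 = (I*sqrt(677))*(-1/2706) + 17328729 = -I*sqrt(677)/2706 + 17328729 = 17328729 - I*sqrt(677)/2706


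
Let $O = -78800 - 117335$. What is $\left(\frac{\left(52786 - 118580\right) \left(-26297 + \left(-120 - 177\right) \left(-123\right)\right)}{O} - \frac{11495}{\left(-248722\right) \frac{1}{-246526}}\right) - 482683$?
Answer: $- \frac{11967552561262624}{24391544735} \approx -4.9064 \cdot 10^{5}$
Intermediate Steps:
$O = -196135$
$\left(\frac{\left(52786 - 118580\right) \left(-26297 + \left(-120 - 177\right) \left(-123\right)\right)}{O} - \frac{11495}{\left(-248722\right) \frac{1}{-246526}}\right) - 482683 = \left(\frac{\left(52786 - 118580\right) \left(-26297 + \left(-120 - 177\right) \left(-123\right)\right)}{-196135} - \frac{11495}{\left(-248722\right) \frac{1}{-246526}}\right) - 482683 = \left(- 65794 \left(-26297 - -36531\right) \left(- \frac{1}{196135}\right) - \frac{11495}{\left(-248722\right) \left(- \frac{1}{246526}\right)}\right) - 482683 = \left(- 65794 \left(-26297 + 36531\right) \left(- \frac{1}{196135}\right) - \frac{11495}{\frac{124361}{123263}}\right) - 482683 = \left(\left(-65794\right) 10234 \left(- \frac{1}{196135}\right) - \frac{1416908185}{124361}\right) - 482683 = \left(\left(-673335796\right) \left(- \frac{1}{196135}\right) - \frac{1416908185}{124361}\right) - 482683 = \left(\frac{673335796}{196135} - \frac{1416908185}{124361}\right) - 482683 = - \frac{194168573938619}{24391544735} - 482683 = - \frac{11967552561262624}{24391544735}$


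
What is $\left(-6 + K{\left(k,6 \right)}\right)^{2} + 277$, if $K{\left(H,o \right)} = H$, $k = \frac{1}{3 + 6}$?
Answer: $\frac{25246}{81} \approx 311.68$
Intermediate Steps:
$k = \frac{1}{9} \approx 0.11111$
$\left(-6 + K{\left(k,6 \right)}\right)^{2} + 277 = \left(-6 + \frac{1}{9}\right)^{2} + 277 = \left(- \frac{53}{9}\right)^{2} + 277 = \frac{2809}{81} + 277 = \frac{25246}{81}$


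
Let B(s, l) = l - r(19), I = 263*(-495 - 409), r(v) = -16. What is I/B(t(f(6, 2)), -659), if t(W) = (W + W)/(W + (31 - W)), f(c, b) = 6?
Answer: 237752/643 ≈ 369.75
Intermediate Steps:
t(W) = 2*W/31 (t(W) = (2*W)/31 = (2*W)*(1/31) = 2*W/31)
I = -237752 (I = 263*(-904) = -237752)
B(s, l) = 16 + l (B(s, l) = l - 1*(-16) = l + 16 = 16 + l)
I/B(t(f(6, 2)), -659) = -237752/(16 - 659) = -237752/(-643) = -237752*(-1/643) = 237752/643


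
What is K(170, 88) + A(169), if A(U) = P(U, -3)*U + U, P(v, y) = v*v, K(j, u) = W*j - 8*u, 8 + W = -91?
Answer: 4809444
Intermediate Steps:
W = -99 (W = -8 - 91 = -99)
K(j, u) = -99*j - 8*u
P(v, y) = v**2
A(U) = U + U**3 (A(U) = U**2*U + U = U**3 + U = U + U**3)
K(170, 88) + A(169) = (-99*170 - 8*88) + (169 + 169**3) = (-16830 - 704) + (169 + 4826809) = -17534 + 4826978 = 4809444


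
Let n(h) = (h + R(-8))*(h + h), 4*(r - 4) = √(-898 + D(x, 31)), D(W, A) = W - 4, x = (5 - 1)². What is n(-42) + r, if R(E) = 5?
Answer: 3112 + I*√886/4 ≈ 3112.0 + 7.4414*I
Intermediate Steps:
x = 16 (x = 4² = 16)
D(W, A) = -4 + W
r = 4 + I*√886/4 (r = 4 + √(-898 + (-4 + 16))/4 = 4 + √(-898 + 12)/4 = 4 + √(-886)/4 = 4 + (I*√886)/4 = 4 + I*√886/4 ≈ 4.0 + 7.4414*I)
n(h) = 2*h*(5 + h) (n(h) = (h + 5)*(h + h) = (5 + h)*(2*h) = 2*h*(5 + h))
n(-42) + r = 2*(-42)*(5 - 42) + (4 + I*√886/4) = 2*(-42)*(-37) + (4 + I*√886/4) = 3108 + (4 + I*√886/4) = 3112 + I*√886/4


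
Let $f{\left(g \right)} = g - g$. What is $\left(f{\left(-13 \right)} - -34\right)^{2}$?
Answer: $1156$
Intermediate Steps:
$f{\left(g \right)} = 0$
$\left(f{\left(-13 \right)} - -34\right)^{2} = \left(0 - -34\right)^{2} = \left(0 + 34\right)^{2} = 34^{2} = 1156$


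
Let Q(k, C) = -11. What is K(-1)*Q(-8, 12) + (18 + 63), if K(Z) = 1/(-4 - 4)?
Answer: 659/8 ≈ 82.375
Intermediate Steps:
K(Z) = -⅛ (K(Z) = 1/(-8) = -⅛)
K(-1)*Q(-8, 12) + (18 + 63) = -⅛*(-11) + (18 + 63) = 11/8 + 81 = 659/8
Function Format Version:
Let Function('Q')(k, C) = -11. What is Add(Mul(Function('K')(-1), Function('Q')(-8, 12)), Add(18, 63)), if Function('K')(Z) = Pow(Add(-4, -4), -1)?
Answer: Rational(659, 8) ≈ 82.375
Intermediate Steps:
Function('K')(Z) = Rational(-1, 8) (Function('K')(Z) = Pow(-8, -1) = Rational(-1, 8))
Add(Mul(Function('K')(-1), Function('Q')(-8, 12)), Add(18, 63)) = Add(Mul(Rational(-1, 8), -11), Add(18, 63)) = Add(Rational(11, 8), 81) = Rational(659, 8)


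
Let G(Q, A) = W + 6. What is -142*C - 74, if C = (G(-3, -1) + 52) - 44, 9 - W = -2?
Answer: -3624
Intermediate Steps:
W = 11 (W = 9 - 1*(-2) = 9 + 2 = 11)
G(Q, A) = 17 (G(Q, A) = 11 + 6 = 17)
C = 25 (C = (17 + 52) - 44 = 69 - 44 = 25)
-142*C - 74 = -142*25 - 74 = -3550 - 74 = -3624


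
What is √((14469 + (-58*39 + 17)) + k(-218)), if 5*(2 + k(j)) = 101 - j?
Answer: √307145/5 ≈ 110.84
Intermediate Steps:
k(j) = 91/5 - j/5 (k(j) = -2 + (101 - j)/5 = -2 + (101/5 - j/5) = 91/5 - j/5)
√((14469 + (-58*39 + 17)) + k(-218)) = √((14469 + (-58*39 + 17)) + (91/5 - ⅕*(-218))) = √((14469 + (-2262 + 17)) + (91/5 + 218/5)) = √((14469 - 2245) + 309/5) = √(12224 + 309/5) = √(61429/5) = √307145/5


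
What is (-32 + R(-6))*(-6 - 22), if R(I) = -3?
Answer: 980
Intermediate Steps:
(-32 + R(-6))*(-6 - 22) = (-32 - 3)*(-6 - 22) = -35*(-28) = 980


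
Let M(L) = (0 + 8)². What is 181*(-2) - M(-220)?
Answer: -426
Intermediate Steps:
M(L) = 64 (M(L) = 8² = 64)
181*(-2) - M(-220) = 181*(-2) - 1*64 = -362 - 64 = -426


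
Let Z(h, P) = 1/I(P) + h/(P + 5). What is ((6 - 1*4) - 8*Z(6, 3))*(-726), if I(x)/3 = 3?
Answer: 10648/3 ≈ 3549.3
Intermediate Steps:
I(x) = 9 (I(x) = 3*3 = 9)
Z(h, P) = ⅑ + h/(5 + P) (Z(h, P) = 1/9 + h/(P + 5) = 1*(⅑) + h/(5 + P) = ⅑ + h/(5 + P))
((6 - 1*4) - 8*Z(6, 3))*(-726) = ((6 - 1*4) - 8*(5 + 3 + 9*6)/(9*(5 + 3)))*(-726) = ((6 - 4) - 8*(5 + 3 + 54)/(9*8))*(-726) = (2 - 8*62/(9*8))*(-726) = (2 - 8*31/36)*(-726) = (2 - 62/9)*(-726) = -44/9*(-726) = 10648/3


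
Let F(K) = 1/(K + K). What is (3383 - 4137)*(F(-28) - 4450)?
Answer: 93948777/28 ≈ 3.3553e+6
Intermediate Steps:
F(K) = 1/(2*K)
(3383 - 4137)*(F(-28) - 4450) = (3383 - 4137)*((1/2)/(-28) - 4450) = -754*((1/2)*(-1/28) - 4450) = -754*(-1/56 - 4450) = -754*(-249201/56) = 93948777/28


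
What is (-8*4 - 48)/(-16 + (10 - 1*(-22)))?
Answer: -5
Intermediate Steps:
(-8*4 - 48)/(-16 + (10 - 1*(-22))) = (-2*16 - 48)/(-16 + (10 + 22)) = (-32 - 48)/(-16 + 32) = -80/16 = (1/16)*(-80) = -5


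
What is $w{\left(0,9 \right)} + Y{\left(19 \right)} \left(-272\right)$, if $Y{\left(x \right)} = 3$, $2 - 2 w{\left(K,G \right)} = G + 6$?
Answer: $- \frac{1645}{2} \approx -822.5$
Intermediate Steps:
$w{\left(K,G \right)} = -2 - \frac{G}{2}$ ($w{\left(K,G \right)} = 1 - \frac{G + 6}{2} = 1 - \frac{6 + G}{2} = 1 - \left(3 + \frac{G}{2}\right) = -2 - \frac{G}{2}$)
$w{\left(0,9 \right)} + Y{\left(19 \right)} \left(-272\right) = \left(-2 - \frac{9}{2}\right) + 3 \left(-272\right) = \left(-2 - \frac{9}{2}\right) - 816 = - \frac{13}{2} - 816 = - \frac{1645}{2}$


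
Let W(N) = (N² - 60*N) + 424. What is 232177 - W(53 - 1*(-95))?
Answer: 218729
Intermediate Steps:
W(N) = 424 + N² - 60*N
232177 - W(53 - 1*(-95)) = 232177 - (424 + (53 - 1*(-95))² - 60*(53 - 1*(-95))) = 232177 - (424 + (53 + 95)² - 60*(53 + 95)) = 232177 - (424 + 148² - 60*148) = 232177 - (424 + 21904 - 8880) = 232177 - 1*13448 = 232177 - 13448 = 218729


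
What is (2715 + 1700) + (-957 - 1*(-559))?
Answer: 4017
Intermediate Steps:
(2715 + 1700) + (-957 - 1*(-559)) = 4415 + (-957 + 559) = 4415 - 398 = 4017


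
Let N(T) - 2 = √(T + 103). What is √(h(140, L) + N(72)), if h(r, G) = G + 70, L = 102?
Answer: √(174 + 5*√7) ≈ 13.683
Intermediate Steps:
N(T) = 2 + √(103 + T) (N(T) = 2 + √(T + 103) = 2 + √(103 + T))
h(r, G) = 70 + G
√(h(140, L) + N(72)) = √((70 + 102) + (2 + √(103 + 72))) = √(172 + (2 + √175)) = √(172 + (2 + 5*√7)) = √(174 + 5*√7)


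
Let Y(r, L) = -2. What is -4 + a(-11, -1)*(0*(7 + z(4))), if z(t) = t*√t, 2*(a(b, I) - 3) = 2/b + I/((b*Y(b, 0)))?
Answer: -4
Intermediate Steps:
a(b, I) = 3 + 1/b - I/(4*b) (a(b, I) = 3 + (2/b + I/((b*(-2))))/2 = 3 + (2/b + I/((-2*b)))/2 = 3 + (2/b + I*(-1/(2*b)))/2 = 3 + (2/b - I/(2*b))/2 = 3 + (1/b - I/(4*b)) = 3 + 1/b - I/(4*b))
z(t) = t^(3/2)
-4 + a(-11, -1)*(0*(7 + z(4))) = -4 + ((¼)*(4 - 1*(-1) + 12*(-11))/(-11))*(0*(7 + 4^(3/2))) = -4 + ((¼)*(-1/11)*(4 + 1 - 132))*(0*(7 + 8)) = -4 + ((¼)*(-1/11)*(-127))*(0*15) = -4 + (127/44)*0 = -4 + 0 = -4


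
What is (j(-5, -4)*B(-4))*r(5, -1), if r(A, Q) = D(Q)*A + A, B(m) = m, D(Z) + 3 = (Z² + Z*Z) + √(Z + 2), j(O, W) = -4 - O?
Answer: -20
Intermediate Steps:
D(Z) = -3 + √(2 + Z) + 2*Z² (D(Z) = -3 + ((Z² + Z*Z) + √(Z + 2)) = -3 + ((Z² + Z²) + √(2 + Z)) = -3 + (2*Z² + √(2 + Z)) = -3 + (√(2 + Z) + 2*Z²) = -3 + √(2 + Z) + 2*Z²)
r(A, Q) = A + A*(-3 + √(2 + Q) + 2*Q²) (r(A, Q) = (-3 + √(2 + Q) + 2*Q²)*A + A = A*(-3 + √(2 + Q) + 2*Q²) + A = A + A*(-3 + √(2 + Q) + 2*Q²))
(j(-5, -4)*B(-4))*r(5, -1) = ((-4 - 1*(-5))*(-4))*(5*(-2 + √(2 - 1) + 2*(-1)²)) = ((-4 + 5)*(-4))*(5*(-2 + √1 + 2*1)) = (1*(-4))*(5*(-2 + 1 + 2)) = -20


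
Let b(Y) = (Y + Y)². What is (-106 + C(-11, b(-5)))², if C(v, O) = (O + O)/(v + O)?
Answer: 85266756/7921 ≈ 10765.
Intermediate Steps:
b(Y) = 4*Y² (b(Y) = (2*Y)² = 4*Y²)
C(v, O) = 2*O/(O + v) (C(v, O) = (2*O)/(O + v) = 2*O/(O + v))
(-106 + C(-11, b(-5)))² = (-106 + 2*(4*(-5)²)/(4*(-5)² - 11))² = (-106 + 2*(4*25)/(4*25 - 11))² = (-106 + 2*100/(100 - 11))² = (-106 + 2*100/89)² = (-106 + 2*100*(1/89))² = (-106 + 200/89)² = (-9234/89)² = 85266756/7921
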